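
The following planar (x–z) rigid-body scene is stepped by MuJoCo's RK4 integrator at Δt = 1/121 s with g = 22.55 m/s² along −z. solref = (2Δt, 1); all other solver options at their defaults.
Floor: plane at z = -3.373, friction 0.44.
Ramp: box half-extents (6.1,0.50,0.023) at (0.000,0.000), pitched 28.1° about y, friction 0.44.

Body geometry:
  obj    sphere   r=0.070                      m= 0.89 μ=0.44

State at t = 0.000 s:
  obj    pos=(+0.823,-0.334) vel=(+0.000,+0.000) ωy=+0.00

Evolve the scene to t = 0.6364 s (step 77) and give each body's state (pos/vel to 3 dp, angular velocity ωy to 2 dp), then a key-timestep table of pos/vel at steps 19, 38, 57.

State at t = 0.6364 s:
  obj    pos=(+2.178,-1.058) vel=(+4.258,-2.274) ωy=+68.95

Key-timestep trajectory:
   step    t(s)  obj.x    obj.z    obj.vx   obj.vz 
     19  0.1570   +0.906  -0.378  +1.051  -0.561
     38  0.3140   +1.153  -0.510  +2.102  -1.122
     57  0.4711   +1.566  -0.731  +3.152  -1.683


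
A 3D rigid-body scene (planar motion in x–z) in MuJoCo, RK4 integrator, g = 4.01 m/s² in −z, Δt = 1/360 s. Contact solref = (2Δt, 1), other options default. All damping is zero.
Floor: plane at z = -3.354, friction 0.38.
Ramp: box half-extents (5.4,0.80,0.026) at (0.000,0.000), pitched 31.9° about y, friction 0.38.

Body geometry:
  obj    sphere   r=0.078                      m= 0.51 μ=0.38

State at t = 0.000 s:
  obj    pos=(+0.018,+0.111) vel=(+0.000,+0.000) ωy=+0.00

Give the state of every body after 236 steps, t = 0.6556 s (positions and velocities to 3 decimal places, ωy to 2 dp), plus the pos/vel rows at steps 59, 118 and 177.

State at t = 0.6556 s:
  obj    pos=(+0.294,-0.061) vel=(+0.842,-0.524) ωy=+12.72

Key-timestep trajectory:
   step    t(s)  obj.x    obj.z    obj.vx   obj.vz 
     59  0.1639   +0.035  +0.100  +0.211  -0.131
    118  0.3278   +0.087  +0.068  +0.421  -0.262
    177  0.4917   +0.173  +0.015  +0.632  -0.393


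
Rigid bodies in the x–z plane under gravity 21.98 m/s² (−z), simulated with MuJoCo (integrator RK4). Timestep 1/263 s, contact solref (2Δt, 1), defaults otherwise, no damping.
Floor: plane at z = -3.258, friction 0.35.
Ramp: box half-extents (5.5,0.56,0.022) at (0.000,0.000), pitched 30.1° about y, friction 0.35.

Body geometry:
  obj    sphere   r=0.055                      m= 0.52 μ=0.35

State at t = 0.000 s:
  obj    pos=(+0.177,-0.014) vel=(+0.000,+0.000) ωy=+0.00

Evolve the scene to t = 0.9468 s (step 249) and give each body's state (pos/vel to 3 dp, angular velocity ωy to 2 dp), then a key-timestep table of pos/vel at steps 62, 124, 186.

State at t = 0.9468 s:
  obj    pos=(+3.230,-1.784) vel=(+6.449,-3.739) ωy=+135.52

Key-timestep trajectory:
   step    t(s)  obj.x    obj.z    obj.vx   obj.vz 
     62  0.2357   +0.367  -0.123  +1.606  -0.931
    124  0.4715   +0.934  -0.453  +3.212  -1.862
    186  0.7072   +1.881  -1.001  +4.818  -2.793


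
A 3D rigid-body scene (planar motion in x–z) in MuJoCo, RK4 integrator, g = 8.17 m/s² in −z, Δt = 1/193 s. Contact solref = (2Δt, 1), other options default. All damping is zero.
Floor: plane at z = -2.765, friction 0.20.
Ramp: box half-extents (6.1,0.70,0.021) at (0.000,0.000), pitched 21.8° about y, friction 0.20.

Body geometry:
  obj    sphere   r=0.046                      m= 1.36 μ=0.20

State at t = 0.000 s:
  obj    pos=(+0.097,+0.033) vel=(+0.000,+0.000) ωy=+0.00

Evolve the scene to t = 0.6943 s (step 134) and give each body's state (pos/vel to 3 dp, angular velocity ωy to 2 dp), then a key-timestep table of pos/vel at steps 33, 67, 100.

State at t = 0.6943 s:
  obj    pos=(+0.582,-0.161) vel=(+1.397,-0.559) ωy=+32.70

Key-timestep trajectory:
   step    t(s)  obj.x    obj.z    obj.vx   obj.vz 
     33  0.1710   +0.127  +0.022  +0.344  -0.138
     67  0.3472   +0.218  -0.015  +0.699  -0.279
    100  0.5181   +0.367  -0.075  +1.043  -0.417


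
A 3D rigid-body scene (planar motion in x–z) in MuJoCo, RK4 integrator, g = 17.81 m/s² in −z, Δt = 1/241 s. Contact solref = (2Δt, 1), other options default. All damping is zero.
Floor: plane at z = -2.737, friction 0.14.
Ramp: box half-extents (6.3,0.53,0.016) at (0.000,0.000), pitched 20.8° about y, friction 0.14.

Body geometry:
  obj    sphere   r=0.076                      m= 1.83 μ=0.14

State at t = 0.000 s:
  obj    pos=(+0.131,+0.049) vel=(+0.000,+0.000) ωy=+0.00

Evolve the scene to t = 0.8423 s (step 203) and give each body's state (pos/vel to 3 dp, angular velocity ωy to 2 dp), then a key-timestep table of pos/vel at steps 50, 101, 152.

State at t = 0.8423 s:
  obj    pos=(+1.629,-0.521) vel=(+3.557,-1.351) ωy=+50.05

Key-timestep trajectory:
   step    t(s)  obj.x    obj.z    obj.vx   obj.vz 
     50  0.2075   +0.222  +0.014  +0.876  -0.333
    101  0.4191   +0.502  -0.092  +1.770  -0.672
    152  0.6307   +0.971  -0.270  +2.664  -1.012


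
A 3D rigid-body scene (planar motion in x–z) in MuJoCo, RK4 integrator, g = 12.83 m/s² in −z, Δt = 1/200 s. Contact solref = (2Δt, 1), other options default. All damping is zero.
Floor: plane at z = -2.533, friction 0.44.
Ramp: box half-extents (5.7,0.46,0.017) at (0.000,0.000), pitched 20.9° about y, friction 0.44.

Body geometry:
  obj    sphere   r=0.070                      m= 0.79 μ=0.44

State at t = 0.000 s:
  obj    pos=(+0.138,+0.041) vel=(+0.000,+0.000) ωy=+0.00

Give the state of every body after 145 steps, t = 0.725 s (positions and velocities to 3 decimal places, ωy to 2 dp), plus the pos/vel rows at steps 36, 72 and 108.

State at t = 0.725 s:
  obj    pos=(+0.941,-0.266) vel=(+2.214,-0.846) ωy=+33.85

Key-timestep trajectory:
   step    t(s)  obj.x    obj.z    obj.vx   obj.vz 
     36  0.1800   +0.187  +0.022  +0.550  -0.210
     72  0.3600   +0.336  -0.035  +1.100  -0.420
    108  0.5400   +0.583  -0.130  +1.649  -0.630


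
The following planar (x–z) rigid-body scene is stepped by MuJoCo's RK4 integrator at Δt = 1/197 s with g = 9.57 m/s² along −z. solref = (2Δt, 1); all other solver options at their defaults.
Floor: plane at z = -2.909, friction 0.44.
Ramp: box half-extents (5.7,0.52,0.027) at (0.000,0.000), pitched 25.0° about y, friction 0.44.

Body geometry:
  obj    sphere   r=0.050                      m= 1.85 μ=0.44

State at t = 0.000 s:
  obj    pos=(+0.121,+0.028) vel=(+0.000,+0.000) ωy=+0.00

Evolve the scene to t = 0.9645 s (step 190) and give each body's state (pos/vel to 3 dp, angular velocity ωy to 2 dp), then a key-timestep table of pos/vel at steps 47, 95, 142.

State at t = 0.9645 s:
  obj    pos=(+1.339,-0.539) vel=(+2.525,-1.177) ωy=+55.72

Key-timestep trajectory:
   step    t(s)  obj.x    obj.z    obj.vx   obj.vz 
     47  0.2386   +0.196  -0.006  +0.625  -0.291
     95  0.4822   +0.426  -0.114  +1.263  -0.589
    142  0.7208   +0.801  -0.289  +1.887  -0.880


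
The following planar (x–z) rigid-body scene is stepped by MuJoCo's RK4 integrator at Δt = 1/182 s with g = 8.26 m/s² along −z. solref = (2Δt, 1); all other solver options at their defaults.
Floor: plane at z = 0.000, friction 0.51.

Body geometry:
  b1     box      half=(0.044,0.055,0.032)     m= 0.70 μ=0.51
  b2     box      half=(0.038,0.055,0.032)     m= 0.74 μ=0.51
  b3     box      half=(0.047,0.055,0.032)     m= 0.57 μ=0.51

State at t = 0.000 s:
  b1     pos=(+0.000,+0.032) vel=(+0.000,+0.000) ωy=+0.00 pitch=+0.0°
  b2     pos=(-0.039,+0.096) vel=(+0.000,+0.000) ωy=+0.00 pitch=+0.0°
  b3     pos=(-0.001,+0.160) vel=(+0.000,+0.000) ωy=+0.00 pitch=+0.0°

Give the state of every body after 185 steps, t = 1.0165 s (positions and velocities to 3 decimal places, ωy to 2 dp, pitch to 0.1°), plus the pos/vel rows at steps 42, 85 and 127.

State at t = 1.0165 s:
  b1     pos=(+0.000,+0.032) vel=(+0.000,+0.000) ωy=+0.00 pitch=+0.0°
  b2     pos=(-0.039,+0.096) vel=(+0.000,+0.000) ωy=+0.00 pitch=+0.0°
  b3     pos=(+0.113,+0.032) vel=(+0.000,+0.000) ωy=+0.00 pitch=+180.0°

Key-timestep trajectory:
   step    t(s)  b1.x    b1.z    b1.vx   b1.vz   b2.x    b2.z    b2.vx   b2.vz   b3.x    b3.z    b3.vx   b3.vz 
     42  0.2308   +0.000  +0.032  +0.000  +0.000   -0.039  +0.096  +0.000  +0.000   +0.000  +0.160  +0.006  +0.000
     85  0.4670   +0.000  +0.032  +0.000  +0.000   -0.039  +0.096  +0.000  +0.000   +0.007  +0.159  +0.087  -0.025
    127  0.6978   +0.000  +0.032  +0.000  +0.000   -0.039  +0.096  +0.000  +0.000   +0.059  +0.109  +0.398  -0.110


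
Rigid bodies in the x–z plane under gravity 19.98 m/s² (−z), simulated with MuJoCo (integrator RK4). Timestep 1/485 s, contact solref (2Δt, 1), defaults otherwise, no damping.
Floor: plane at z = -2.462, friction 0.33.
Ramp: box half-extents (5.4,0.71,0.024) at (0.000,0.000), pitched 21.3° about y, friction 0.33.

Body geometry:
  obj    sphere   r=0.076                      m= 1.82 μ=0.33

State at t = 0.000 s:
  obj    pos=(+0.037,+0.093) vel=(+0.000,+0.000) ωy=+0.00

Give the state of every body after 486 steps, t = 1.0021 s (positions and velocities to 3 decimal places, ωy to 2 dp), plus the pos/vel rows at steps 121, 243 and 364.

State at t = 1.0021 s:
  obj    pos=(+2.462,-0.853) vel=(+4.840,-1.887) ωy=+68.35

Key-timestep trajectory:
   step    t(s)  obj.x    obj.z    obj.vx   obj.vz 
    121  0.2495   +0.187  +0.034  +1.205  -0.470
    243  0.5010   +0.643  -0.143  +2.420  -0.944
    364  0.7505   +1.397  -0.437  +3.625  -1.413


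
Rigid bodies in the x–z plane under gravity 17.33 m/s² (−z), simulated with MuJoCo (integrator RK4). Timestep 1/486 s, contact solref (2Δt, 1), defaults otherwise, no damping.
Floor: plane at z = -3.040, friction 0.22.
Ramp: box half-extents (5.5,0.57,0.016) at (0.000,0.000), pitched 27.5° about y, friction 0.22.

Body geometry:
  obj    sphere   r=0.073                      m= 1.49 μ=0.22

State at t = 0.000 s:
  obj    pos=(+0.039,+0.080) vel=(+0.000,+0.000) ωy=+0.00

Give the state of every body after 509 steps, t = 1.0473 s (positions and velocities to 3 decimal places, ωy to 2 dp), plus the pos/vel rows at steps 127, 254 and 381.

State at t = 1.0473 s:
  obj    pos=(+2.820,-1.368) vel=(+5.310,-2.764) ωy=+82.00

Key-timestep trajectory:
   step    t(s)  obj.x    obj.z    obj.vx   obj.vz 
    127  0.2613   +0.212  -0.010  +1.325  -0.690
    254  0.5226   +0.732  -0.280  +2.650  -1.379
    381  0.7840   +1.597  -0.731  +3.975  -2.069


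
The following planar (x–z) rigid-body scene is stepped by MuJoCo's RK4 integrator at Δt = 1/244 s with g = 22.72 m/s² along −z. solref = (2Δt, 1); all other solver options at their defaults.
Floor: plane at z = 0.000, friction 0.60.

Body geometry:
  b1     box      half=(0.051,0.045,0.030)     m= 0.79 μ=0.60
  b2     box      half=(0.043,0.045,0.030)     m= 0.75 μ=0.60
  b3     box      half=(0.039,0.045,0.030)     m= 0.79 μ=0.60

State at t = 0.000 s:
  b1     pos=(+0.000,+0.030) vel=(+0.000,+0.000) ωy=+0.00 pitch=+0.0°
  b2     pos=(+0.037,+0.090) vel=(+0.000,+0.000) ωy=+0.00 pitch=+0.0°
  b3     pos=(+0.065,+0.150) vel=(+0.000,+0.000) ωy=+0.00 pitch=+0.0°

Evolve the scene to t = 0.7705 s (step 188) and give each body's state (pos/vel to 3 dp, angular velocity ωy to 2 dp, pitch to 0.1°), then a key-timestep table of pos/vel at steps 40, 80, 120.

State at t = 0.7705 s:
  b1     pos=(+0.000,+0.030) vel=(+0.000,+0.000) ωy=+0.00 pitch=+0.0°
  b2     pos=(+0.088,+0.043) vel=(+0.000,+0.000) ωy=+0.00 pitch=+90.0°
  b3     pos=(+0.167,+0.039) vel=(+0.000,+0.000) ωy=+0.00 pitch=+90.0°

Key-timestep trajectory:
   step    t(s)  b1.x    b1.z    b1.vx   b1.vz   b2.x    b2.z    b2.vx   b2.vz   b3.x    b3.z    b3.vx   b3.vz 
     40  0.1639   +0.000  +0.030  +0.000  +0.000   +0.040  +0.091  +0.046  +0.017   +0.073  +0.148  +0.130  -0.032
     80  0.3279   +0.000  +0.030  +0.000  +0.000   +0.073  +0.082  +0.432  -0.574   +0.143  +0.082  +0.677  -1.480
    120  0.4918   +0.000  +0.030  +0.000  +0.000   +0.088  +0.043  +0.000  +0.000   +0.181  +0.047  -0.180  -0.059


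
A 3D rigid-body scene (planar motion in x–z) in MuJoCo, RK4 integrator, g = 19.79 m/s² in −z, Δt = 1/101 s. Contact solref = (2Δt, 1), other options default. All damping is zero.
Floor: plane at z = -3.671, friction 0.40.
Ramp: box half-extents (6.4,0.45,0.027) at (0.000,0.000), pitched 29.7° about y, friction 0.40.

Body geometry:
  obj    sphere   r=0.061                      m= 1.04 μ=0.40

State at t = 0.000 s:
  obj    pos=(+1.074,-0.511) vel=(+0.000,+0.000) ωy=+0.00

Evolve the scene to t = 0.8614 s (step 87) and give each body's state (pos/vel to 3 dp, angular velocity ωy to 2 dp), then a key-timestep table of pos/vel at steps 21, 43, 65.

State at t = 0.8614 s:
  obj    pos=(+3.331,-1.798) vel=(+5.239,-2.988) ωy=+98.88

Key-timestep trajectory:
   step    t(s)  obj.x    obj.z    obj.vx   obj.vz 
     21  0.2079   +1.206  -0.586  +1.265  -0.721
     43  0.4257   +1.625  -0.826  +2.590  -1.477
     65  0.6436   +2.334  -1.230  +3.914  -2.233


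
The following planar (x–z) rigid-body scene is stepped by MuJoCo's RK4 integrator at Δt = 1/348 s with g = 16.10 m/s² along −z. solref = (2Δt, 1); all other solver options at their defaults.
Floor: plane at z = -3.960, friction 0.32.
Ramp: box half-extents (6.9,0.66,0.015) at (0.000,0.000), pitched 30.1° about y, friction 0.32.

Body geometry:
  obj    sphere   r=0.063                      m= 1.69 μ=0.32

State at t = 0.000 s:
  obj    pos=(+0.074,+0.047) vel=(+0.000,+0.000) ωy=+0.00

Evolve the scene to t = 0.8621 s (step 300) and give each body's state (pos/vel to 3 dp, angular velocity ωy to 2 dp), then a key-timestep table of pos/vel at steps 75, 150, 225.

State at t = 0.8621 s:
  obj    pos=(+1.928,-1.028) vel=(+4.302,-2.494) ωy=+78.91

Key-timestep trajectory:
   step    t(s)  obj.x    obj.z    obj.vx   obj.vz 
     75  0.2155   +0.190  -0.020  +1.076  -0.623
    150  0.4310   +0.538  -0.222  +2.151  -1.247
    225  0.6466   +1.117  -0.557  +3.226  -1.870


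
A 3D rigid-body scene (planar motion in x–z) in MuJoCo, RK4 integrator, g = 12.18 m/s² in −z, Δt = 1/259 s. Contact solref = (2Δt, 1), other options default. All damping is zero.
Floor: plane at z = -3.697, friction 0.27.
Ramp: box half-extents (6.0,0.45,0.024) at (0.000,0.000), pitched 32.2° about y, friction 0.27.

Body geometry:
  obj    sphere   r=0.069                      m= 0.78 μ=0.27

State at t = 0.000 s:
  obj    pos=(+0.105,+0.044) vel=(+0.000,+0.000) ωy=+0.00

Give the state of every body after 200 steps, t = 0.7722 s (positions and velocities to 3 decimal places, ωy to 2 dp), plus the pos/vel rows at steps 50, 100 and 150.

State at t = 0.7722 s:
  obj    pos=(+1.275,-0.693) vel=(+3.030,-1.908) ωy=+51.87

Key-timestep trajectory:
   step    t(s)  obj.x    obj.z    obj.vx   obj.vz 
     50  0.1931   +0.178  -0.002  +0.758  -0.477
    100  0.3861   +0.397  -0.140  +1.515  -0.954
    150  0.5792   +0.763  -0.371  +2.272  -1.431


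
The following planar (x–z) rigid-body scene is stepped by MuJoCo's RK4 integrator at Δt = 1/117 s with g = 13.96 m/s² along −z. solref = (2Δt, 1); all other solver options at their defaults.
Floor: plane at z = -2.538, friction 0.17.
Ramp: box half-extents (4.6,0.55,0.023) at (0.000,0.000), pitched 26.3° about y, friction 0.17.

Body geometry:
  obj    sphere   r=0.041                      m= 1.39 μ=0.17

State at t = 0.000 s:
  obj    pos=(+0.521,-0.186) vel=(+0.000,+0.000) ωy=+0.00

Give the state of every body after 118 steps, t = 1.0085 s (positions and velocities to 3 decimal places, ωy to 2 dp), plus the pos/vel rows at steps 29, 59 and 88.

State at t = 1.0085 s:
  obj    pos=(+2.536,-1.182) vel=(+3.995,-1.974) ωy=+108.62

Key-timestep trajectory:
   step    t(s)  obj.x    obj.z    obj.vx   obj.vz 
     29  0.2479   +0.643  -0.246  +0.982  -0.485
     59  0.5043   +1.025  -0.435  +1.998  -0.987
     88  0.7521   +1.642  -0.740  +2.979  -1.473


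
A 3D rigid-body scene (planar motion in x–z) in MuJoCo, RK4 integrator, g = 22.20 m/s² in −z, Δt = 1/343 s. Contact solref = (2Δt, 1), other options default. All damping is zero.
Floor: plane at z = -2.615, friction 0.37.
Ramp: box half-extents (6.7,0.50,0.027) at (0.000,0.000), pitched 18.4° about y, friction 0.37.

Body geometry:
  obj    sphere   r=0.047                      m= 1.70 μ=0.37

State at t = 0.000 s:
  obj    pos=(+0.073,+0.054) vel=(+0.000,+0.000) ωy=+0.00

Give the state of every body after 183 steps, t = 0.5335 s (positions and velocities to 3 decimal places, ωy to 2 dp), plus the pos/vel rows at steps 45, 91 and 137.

State at t = 0.5335 s:
  obj    pos=(+0.749,-0.171) vel=(+2.534,-0.843) ωy=+56.81

Key-timestep trajectory:
   step    t(s)  obj.x    obj.z    obj.vx   obj.vz 
     45  0.1312   +0.114  +0.040  +0.623  -0.207
     91  0.2653   +0.240  -0.002  +1.260  -0.419
    137  0.3994   +0.452  -0.072  +1.897  -0.631


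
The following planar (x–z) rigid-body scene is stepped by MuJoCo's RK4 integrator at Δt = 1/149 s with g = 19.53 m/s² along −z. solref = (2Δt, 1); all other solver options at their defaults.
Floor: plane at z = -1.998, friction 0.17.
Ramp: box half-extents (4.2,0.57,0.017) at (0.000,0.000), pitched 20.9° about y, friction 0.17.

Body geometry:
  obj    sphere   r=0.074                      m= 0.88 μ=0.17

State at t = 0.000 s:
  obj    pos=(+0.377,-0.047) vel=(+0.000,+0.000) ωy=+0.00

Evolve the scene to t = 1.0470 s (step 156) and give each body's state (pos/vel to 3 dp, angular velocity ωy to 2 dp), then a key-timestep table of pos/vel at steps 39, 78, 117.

State at t = 1.0470 s:
  obj    pos=(+2.926,-1.020) vel=(+4.868,-1.859) ωy=+70.39

Key-timestep trajectory:
   step    t(s)  obj.x    obj.z    obj.vx   obj.vz 
     39  0.2617   +0.537  -0.107  +1.217  -0.465
     78  0.5235   +1.014  -0.290  +2.434  -0.930
    117  0.7852   +1.811  -0.594  +3.651  -1.394


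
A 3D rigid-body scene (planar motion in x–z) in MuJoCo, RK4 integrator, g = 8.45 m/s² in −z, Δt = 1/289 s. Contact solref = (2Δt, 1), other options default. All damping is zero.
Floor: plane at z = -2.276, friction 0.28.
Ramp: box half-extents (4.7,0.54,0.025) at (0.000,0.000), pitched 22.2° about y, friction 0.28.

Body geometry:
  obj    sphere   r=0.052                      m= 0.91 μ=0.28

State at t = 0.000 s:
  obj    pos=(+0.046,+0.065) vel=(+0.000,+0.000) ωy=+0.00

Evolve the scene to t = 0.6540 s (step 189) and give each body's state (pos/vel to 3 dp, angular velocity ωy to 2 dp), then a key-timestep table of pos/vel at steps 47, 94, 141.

State at t = 0.6540 s:
  obj    pos=(+0.497,-0.120) vel=(+1.381,-0.564) ωy=+28.68

Key-timestep trajectory:
   step    t(s)  obj.x    obj.z    obj.vx   obj.vz 
     47  0.1626   +0.074  +0.053  +0.343  -0.140
     94  0.3253   +0.158  +0.019  +0.687  -0.280
    141  0.4879   +0.297  -0.038  +1.030  -0.420


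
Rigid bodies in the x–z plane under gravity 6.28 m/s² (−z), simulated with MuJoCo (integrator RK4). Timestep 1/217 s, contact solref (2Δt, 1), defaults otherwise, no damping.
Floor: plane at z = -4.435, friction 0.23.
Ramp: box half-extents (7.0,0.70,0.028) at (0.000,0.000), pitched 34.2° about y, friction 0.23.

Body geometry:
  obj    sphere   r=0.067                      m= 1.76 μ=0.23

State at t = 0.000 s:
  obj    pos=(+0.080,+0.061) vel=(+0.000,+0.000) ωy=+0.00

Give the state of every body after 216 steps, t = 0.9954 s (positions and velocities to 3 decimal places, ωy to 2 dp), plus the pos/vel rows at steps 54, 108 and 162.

State at t = 0.9954 s:
  obj    pos=(+1.113,-0.642) vel=(+2.076,-1.411) ωy=+37.45

Key-timestep trajectory:
   step    t(s)  obj.x    obj.z    obj.vx   obj.vz 
     54  0.2488   +0.144  +0.017  +0.519  -0.353
    108  0.4977   +0.338  -0.115  +1.038  -0.705
    162  0.7465   +0.661  -0.334  +1.557  -1.058


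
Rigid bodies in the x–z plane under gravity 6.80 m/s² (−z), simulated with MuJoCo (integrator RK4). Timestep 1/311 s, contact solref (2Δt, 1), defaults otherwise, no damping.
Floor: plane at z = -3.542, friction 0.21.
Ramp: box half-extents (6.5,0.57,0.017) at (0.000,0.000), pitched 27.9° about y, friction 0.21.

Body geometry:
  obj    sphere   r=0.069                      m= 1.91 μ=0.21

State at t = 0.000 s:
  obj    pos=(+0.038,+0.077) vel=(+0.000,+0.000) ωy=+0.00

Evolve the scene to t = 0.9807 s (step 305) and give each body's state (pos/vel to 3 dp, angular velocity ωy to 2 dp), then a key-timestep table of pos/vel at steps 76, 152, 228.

State at t = 0.9807 s:
  obj    pos=(+1.004,-0.434) vel=(+1.970,-1.043) ωy=+32.30

Key-timestep trajectory:
   step    t(s)  obj.x    obj.z    obj.vx   obj.vz 
     76  0.2444   +0.098  +0.045  +0.491  -0.260
    152  0.4887   +0.278  -0.050  +0.982  -0.520
    228  0.7331   +0.578  -0.209  +1.473  -0.780


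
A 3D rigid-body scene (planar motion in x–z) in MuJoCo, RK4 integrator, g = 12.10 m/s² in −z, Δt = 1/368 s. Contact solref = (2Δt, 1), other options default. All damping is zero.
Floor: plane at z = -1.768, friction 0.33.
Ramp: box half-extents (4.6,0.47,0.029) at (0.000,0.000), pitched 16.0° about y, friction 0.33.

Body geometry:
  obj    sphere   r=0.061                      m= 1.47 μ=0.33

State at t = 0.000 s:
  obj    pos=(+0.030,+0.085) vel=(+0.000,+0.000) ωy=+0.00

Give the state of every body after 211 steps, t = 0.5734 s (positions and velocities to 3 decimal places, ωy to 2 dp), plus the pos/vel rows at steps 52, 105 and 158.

State at t = 0.5734 s:
  obj    pos=(+0.406,-0.023) vel=(+1.313,-0.377) ωy=+22.39

Key-timestep trajectory:
   step    t(s)  obj.x    obj.z    obj.vx   obj.vz 
     52  0.1413   +0.053  +0.078  +0.324  -0.093
    105  0.2853   +0.123  +0.058  +0.653  -0.187
    158  0.4293   +0.241  +0.024  +0.983  -0.282


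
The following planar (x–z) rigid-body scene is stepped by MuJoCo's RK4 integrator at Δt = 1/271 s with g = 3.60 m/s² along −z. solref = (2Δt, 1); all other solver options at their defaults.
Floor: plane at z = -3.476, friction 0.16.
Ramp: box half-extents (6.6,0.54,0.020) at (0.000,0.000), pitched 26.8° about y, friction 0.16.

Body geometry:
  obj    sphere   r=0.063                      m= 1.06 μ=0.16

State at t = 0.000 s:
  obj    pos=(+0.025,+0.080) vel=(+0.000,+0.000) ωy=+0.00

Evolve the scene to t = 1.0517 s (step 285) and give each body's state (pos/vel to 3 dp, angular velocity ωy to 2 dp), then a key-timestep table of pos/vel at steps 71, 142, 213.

State at t = 1.0517 s:
  obj    pos=(+0.598,-0.209) vel=(+1.088,-0.550) ωy=+19.35

Key-timestep trajectory:
   step    t(s)  obj.x    obj.z    obj.vx   obj.vz 
     71  0.2620   +0.061  +0.062  +0.271  -0.137
    142  0.5240   +0.167  +0.008  +0.542  -0.274
    213  0.7860   +0.345  -0.081  +0.813  -0.411


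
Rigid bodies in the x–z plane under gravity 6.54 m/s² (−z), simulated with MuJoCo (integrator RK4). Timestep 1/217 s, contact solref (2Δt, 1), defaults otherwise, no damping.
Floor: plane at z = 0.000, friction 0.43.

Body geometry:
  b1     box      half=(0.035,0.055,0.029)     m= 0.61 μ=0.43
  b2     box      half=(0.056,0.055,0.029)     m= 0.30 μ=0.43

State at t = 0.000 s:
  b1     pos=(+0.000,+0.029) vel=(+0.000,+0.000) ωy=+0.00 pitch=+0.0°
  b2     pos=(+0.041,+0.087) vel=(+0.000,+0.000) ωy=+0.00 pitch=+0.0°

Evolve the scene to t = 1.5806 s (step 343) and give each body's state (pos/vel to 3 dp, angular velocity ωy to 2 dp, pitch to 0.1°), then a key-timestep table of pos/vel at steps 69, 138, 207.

State at t = 1.5806 s:
  b1     pos=(+0.000,+0.029) vel=(+0.000,+0.000) ωy=+0.00 pitch=+0.0°
  b2     pos=(+0.098,+0.056) vel=(+0.000,+0.000) ωy=+0.00 pitch=+90.0°

Key-timestep trajectory:
   step    t(s)  b1.x    b1.z    b1.vx   b1.vz   b2.x    b2.z    b2.vx   b2.vz 
     69  0.3180   +0.000  +0.029  +0.000  +0.000   +0.076  +0.063  +0.246  -0.014
    138  0.6359   +0.000  +0.029  +0.000  +0.000   +0.116  +0.062  -0.034  -0.006
    207  0.9539   +0.000  +0.029  +0.000  +0.000   +0.095  +0.057  +0.122  -0.055


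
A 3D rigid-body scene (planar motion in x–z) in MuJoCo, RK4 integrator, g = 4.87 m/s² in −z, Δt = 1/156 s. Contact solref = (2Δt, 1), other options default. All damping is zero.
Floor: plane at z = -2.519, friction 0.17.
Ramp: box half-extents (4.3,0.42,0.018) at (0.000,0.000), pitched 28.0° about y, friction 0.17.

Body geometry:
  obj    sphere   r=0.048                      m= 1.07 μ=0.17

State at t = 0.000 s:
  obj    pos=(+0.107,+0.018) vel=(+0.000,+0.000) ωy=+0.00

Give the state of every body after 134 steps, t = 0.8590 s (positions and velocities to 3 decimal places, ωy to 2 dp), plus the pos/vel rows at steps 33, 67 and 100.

State at t = 0.8590 s:
  obj    pos=(+0.639,-0.265) vel=(+1.239,-0.659) ωy=+29.21

Key-timestep trajectory:
   step    t(s)  obj.x    obj.z    obj.vx   obj.vz 
     33  0.2115   +0.139  +0.001  +0.305  -0.162
     67  0.4295   +0.240  -0.053  +0.619  -0.329
    100  0.6410   +0.403  -0.140  +0.924  -0.492


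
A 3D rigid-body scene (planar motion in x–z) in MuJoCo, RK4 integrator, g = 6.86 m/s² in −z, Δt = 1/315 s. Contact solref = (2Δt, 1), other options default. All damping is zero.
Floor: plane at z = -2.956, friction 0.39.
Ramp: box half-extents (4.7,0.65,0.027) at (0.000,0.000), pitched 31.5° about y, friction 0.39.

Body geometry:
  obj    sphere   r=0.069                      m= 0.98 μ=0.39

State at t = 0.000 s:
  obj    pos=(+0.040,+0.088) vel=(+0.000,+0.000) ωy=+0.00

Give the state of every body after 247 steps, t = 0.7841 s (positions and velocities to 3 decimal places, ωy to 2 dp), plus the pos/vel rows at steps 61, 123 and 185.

State at t = 0.7841 s:
  obj    pos=(+0.711,-0.323) vel=(+1.712,-1.049) ωy=+29.09

Key-timestep trajectory:
   step    t(s)  obj.x    obj.z    obj.vx   obj.vz 
     61  0.1937   +0.081  +0.063  +0.423  -0.259
    123  0.3905   +0.206  -0.014  +0.852  -0.522
    185  0.5873   +0.417  -0.143  +1.282  -0.786


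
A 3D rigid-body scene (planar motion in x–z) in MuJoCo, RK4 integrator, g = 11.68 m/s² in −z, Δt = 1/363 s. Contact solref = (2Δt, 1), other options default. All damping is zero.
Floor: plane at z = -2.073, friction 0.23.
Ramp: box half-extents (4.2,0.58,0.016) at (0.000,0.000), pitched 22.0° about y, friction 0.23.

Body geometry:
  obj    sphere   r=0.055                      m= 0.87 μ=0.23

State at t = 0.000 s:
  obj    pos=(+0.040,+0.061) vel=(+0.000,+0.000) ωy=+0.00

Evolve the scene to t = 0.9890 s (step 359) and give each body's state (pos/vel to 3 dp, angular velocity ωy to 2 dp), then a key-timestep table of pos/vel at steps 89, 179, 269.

State at t = 0.9890 s:
  obj    pos=(+1.457,-0.512) vel=(+2.866,-1.158) ωy=+56.19

Key-timestep trajectory:
   step    t(s)  obj.x    obj.z    obj.vx   obj.vz 
     89  0.2452   +0.127  +0.025  +0.711  -0.287
    179  0.4931   +0.392  -0.082  +1.429  -0.577
    269  0.7410   +0.836  -0.261  +2.147  -0.868


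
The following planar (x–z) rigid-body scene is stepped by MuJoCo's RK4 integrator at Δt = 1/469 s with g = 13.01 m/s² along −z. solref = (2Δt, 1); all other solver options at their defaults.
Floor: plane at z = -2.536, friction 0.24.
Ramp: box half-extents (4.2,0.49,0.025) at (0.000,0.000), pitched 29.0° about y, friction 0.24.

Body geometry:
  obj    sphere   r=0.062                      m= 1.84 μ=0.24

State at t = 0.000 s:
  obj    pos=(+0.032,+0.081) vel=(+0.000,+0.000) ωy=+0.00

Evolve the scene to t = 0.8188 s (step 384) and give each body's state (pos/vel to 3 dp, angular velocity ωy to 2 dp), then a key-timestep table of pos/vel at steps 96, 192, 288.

State at t = 0.8188 s:
  obj    pos=(+1.353,-0.651) vel=(+3.226,-1.788) ωy=+59.49

Key-timestep trajectory:
   step    t(s)  obj.x    obj.z    obj.vx   obj.vz 
     96  0.2047   +0.115  +0.036  +0.807  -0.447
    192  0.4094   +0.363  -0.101  +1.613  -0.894
    288  0.6141   +0.775  -0.330  +2.420  -1.341


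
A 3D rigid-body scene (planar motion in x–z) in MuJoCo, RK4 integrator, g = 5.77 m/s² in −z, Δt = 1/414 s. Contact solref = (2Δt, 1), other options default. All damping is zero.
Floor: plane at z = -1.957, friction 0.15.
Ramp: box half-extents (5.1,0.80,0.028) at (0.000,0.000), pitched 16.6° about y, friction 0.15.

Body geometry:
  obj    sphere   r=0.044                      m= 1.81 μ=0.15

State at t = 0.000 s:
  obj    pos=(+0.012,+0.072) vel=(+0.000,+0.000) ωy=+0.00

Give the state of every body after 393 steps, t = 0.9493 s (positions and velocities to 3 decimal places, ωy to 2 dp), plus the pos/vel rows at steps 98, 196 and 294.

State at t = 0.9493 s:
  obj    pos=(+0.520,-0.080) vel=(+1.071,-0.319) ωy=+25.40

Key-timestep trajectory:
   step    t(s)  obj.x    obj.z    obj.vx   obj.vz 
     98  0.2367   +0.044  +0.062  +0.267  -0.080
    196  0.4734   +0.138  +0.034  +0.534  -0.159
    294  0.7101   +0.296  -0.013  +0.801  -0.239


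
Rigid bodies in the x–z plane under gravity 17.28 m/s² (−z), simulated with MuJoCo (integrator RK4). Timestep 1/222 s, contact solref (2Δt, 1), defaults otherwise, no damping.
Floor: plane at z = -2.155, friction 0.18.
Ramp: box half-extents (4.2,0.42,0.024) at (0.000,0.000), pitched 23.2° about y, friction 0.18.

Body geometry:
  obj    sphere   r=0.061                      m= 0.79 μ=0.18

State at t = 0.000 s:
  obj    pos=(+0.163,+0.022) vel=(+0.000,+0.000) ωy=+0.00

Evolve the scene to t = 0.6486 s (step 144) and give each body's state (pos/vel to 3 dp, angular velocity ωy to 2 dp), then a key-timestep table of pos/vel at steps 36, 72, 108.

State at t = 0.6486 s:
  obj    pos=(+1.104,-0.381) vel=(+2.899,-1.243) ωy=+51.69

Key-timestep trajectory:
   step    t(s)  obj.x    obj.z    obj.vx   obj.vz 
     36  0.1622   +0.222  -0.003  +0.725  -0.311
     72  0.3243   +0.398  -0.078  +1.450  -0.621
    108  0.4865   +0.692  -0.204  +2.174  -0.932


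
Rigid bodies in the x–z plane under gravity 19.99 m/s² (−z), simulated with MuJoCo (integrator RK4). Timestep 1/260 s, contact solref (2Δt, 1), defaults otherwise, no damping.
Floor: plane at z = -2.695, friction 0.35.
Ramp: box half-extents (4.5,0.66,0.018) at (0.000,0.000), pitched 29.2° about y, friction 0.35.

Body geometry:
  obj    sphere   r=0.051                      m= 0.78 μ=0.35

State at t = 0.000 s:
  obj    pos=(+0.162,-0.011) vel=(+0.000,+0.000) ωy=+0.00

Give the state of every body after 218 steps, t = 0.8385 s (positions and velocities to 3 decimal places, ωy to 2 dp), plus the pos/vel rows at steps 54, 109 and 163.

State at t = 0.8385 s:
  obj    pos=(+2.299,-1.206) vel=(+5.098,-2.849) ωy=+114.51

Key-timestep trajectory:
   step    t(s)  obj.x    obj.z    obj.vx   obj.vz 
     54  0.2077   +0.293  -0.085  +1.263  -0.706
    109  0.4192   +0.696  -0.310  +2.549  -1.425
    163  0.6269   +1.357  -0.679  +3.812  -2.131


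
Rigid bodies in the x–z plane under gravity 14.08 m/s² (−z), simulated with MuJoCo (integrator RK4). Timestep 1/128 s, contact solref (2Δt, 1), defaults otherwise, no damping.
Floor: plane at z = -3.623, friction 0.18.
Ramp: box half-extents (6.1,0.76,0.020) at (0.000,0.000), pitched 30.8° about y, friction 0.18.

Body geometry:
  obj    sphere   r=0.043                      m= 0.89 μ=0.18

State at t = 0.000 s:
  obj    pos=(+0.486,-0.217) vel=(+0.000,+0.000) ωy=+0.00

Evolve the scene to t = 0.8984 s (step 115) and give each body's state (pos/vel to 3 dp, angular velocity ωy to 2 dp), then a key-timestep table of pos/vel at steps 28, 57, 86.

State at t = 0.8984 s:
  obj    pos=(+2.272,-1.281) vel=(+3.975,-2.369) ωy=+107.53

Key-timestep trajectory:
   step    t(s)  obj.x    obj.z    obj.vx   obj.vz 
     28  0.2188   +0.592  -0.280  +0.968  -0.577
     57  0.4453   +0.925  -0.478  +1.970  -1.175
     86  0.6719   +1.485  -0.812  +2.973  -1.772


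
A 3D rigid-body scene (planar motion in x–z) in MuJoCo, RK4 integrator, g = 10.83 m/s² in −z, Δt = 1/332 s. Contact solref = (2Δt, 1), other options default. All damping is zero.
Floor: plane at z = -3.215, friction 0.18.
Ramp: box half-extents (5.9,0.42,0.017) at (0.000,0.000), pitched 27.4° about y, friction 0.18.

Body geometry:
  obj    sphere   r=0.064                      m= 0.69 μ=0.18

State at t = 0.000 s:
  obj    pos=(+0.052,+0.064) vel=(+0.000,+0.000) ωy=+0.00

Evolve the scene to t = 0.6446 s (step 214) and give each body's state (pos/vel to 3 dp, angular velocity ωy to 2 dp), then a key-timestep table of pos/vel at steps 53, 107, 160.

State at t = 0.6446 s:
  obj    pos=(+0.709,-0.276) vel=(+2.037,-1.056) ωy=+35.84

Key-timestep trajectory:
   step    t(s)  obj.x    obj.z    obj.vx   obj.vz 
     53  0.1596   +0.092  +0.043  +0.505  -0.262
    107  0.3223   +0.216  -0.021  +1.019  -0.528
    160  0.4819   +0.419  -0.126  +1.523  -0.790


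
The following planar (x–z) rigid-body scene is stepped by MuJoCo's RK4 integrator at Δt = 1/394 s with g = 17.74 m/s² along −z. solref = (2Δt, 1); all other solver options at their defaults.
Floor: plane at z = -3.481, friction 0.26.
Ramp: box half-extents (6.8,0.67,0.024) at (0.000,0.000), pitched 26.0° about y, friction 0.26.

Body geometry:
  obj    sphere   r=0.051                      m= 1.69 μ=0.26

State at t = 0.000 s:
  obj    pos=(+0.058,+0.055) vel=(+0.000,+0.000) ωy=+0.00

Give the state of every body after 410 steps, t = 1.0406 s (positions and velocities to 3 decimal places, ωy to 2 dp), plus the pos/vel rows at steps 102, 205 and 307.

State at t = 1.0406 s:
  obj    pos=(+2.761,-1.263) vel=(+5.195,-2.534) ωy=+113.33

Key-timestep trajectory:
   step    t(s)  obj.x    obj.z    obj.vx   obj.vz 
    102  0.2589   +0.225  -0.026  +1.293  -0.630
    205  0.5203   +0.734  -0.275  +2.598  -1.267
    307  0.7792   +1.574  -0.684  +3.890  -1.897


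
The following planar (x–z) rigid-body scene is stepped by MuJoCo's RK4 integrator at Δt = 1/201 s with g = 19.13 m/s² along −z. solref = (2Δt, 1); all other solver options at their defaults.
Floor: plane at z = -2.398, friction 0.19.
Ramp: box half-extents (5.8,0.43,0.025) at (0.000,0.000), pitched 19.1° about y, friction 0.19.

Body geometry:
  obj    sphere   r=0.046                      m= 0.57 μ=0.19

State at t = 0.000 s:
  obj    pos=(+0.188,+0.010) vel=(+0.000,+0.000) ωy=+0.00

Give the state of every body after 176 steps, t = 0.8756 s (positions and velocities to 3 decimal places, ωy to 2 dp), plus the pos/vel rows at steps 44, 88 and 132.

State at t = 0.8756 s:
  obj    pos=(+1.808,-0.551) vel=(+3.700,-1.281) ωy=+85.10

Key-timestep trajectory:
   step    t(s)  obj.x    obj.z    obj.vx   obj.vz 
     44  0.2189   +0.289  -0.025  +0.925  -0.320
     88  0.4378   +0.593  -0.130  +1.850  -0.641
    132  0.6567   +1.099  -0.306  +2.775  -0.961


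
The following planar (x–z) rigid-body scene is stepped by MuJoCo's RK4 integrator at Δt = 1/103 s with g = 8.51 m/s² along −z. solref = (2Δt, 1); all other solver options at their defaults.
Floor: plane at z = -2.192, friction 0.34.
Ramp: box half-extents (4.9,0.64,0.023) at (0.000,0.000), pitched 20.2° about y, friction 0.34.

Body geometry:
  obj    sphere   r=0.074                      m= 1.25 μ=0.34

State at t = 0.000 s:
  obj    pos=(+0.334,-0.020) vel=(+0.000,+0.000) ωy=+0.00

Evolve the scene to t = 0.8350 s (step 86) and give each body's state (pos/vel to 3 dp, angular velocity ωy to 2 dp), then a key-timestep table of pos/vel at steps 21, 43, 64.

State at t = 0.8350 s:
  obj    pos=(+1.021,-0.272) vel=(+1.645,-0.605) ωy=+23.67

Key-timestep trajectory:
   step    t(s)  obj.x    obj.z    obj.vx   obj.vz 
     21  0.2039   +0.375  -0.035  +0.402  -0.148
     43  0.4175   +0.506  -0.083  +0.822  -0.303
     64  0.6214   +0.714  -0.160  +1.224  -0.450


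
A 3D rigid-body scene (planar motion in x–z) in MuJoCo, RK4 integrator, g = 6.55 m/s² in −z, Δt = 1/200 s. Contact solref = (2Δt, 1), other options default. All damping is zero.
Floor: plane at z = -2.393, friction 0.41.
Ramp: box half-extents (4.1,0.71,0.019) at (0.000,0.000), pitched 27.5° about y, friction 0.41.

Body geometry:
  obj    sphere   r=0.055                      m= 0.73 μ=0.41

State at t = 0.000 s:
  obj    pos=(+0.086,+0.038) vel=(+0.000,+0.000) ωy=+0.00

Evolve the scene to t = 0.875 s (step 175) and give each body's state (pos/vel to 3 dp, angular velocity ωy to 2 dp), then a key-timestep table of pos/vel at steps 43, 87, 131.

State at t = 0.875 s:
  obj    pos=(+0.820,-0.343) vel=(+1.677,-0.873) ωy=+34.36

Key-timestep trajectory:
   step    t(s)  obj.x    obj.z    obj.vx   obj.vz 
     43  0.2150   +0.131  +0.015  +0.412  -0.215
     87  0.4350   +0.268  -0.056  +0.834  -0.434
    131  0.6550   +0.497  -0.175  +1.255  -0.653


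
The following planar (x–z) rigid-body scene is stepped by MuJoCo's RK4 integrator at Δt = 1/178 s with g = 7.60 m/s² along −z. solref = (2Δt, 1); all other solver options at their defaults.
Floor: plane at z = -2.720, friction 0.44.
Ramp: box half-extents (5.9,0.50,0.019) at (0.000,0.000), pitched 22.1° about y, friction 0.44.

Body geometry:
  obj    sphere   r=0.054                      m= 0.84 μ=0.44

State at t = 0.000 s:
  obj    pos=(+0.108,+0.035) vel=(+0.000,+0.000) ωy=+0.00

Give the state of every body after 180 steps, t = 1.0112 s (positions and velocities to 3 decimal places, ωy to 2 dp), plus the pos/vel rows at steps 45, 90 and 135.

State at t = 1.0112 s:
  obj    pos=(+1.076,-0.358) vel=(+1.914,-0.777) ωy=+38.24

Key-timestep trajectory:
   step    t(s)  obj.x    obj.z    obj.vx   obj.vz 
     45  0.2528   +0.168  +0.010  +0.478  -0.194
     90  0.5056   +0.350  -0.063  +0.957  -0.389
    135  0.7584   +0.652  -0.186  +1.435  -0.583


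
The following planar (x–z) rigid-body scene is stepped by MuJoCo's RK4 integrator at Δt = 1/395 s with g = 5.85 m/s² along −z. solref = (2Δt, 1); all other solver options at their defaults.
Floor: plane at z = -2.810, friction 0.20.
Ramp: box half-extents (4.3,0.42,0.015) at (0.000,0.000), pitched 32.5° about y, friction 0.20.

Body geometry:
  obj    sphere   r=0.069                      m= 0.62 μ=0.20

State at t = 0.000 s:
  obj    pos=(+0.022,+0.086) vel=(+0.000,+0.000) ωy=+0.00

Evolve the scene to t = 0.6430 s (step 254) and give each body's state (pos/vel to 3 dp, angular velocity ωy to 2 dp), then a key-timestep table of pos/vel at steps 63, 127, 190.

State at t = 0.6430 s:
  obj    pos=(+0.413,-0.164) vel=(+1.218,-0.776) ωy=+20.92

Key-timestep trajectory:
   step    t(s)  obj.x    obj.z    obj.vx   obj.vz 
     63  0.1595   +0.046  +0.070  +0.302  -0.192
    127  0.3215   +0.120  +0.023  +0.609  -0.388
    190  0.4810   +0.241  -0.054  +0.911  -0.580


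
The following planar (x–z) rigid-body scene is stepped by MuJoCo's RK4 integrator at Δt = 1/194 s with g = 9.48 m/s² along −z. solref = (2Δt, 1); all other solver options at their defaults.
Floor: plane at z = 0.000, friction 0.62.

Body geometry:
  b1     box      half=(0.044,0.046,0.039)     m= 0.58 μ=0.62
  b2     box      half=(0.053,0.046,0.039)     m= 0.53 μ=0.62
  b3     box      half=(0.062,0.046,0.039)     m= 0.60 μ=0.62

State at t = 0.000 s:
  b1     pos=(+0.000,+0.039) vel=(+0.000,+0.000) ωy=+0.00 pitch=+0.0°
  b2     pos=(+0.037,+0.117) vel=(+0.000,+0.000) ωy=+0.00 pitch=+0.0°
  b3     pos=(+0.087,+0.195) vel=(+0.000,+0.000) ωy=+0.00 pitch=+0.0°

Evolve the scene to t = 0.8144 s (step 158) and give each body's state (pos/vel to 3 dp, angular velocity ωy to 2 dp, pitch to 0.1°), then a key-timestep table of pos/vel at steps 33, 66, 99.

State at t = 0.8144 s:
  b1     pos=(+0.000,+0.039) vel=(+0.000,+0.000) ωy=+0.00 pitch=+0.0°
  b2     pos=(+0.092,+0.053) vel=(+0.000,+0.000) ωy=+0.00 pitch=+90.0°
  b3     pos=(+0.318,+0.039) vel=(+0.000,+0.000) ωy=+0.00 pitch=+180.0°

Key-timestep trajectory:
   step    t(s)  b1.x    b1.z    b1.vx   b1.vz   b2.x    b2.z    b2.vx   b2.vz   b3.x    b3.z    b3.vx   b3.vz 
     33  0.1701   +0.000  +0.039  -0.001  +0.000   +0.049  +0.117  +0.159  -0.018   +0.120  +0.177  +0.404  -0.317
     66  0.3402   +0.000  +0.039  +0.000  +0.000   +0.093  +0.061  +0.299  -0.966   +0.209  +0.065  +0.689  -0.154
     99  0.5103   +0.000  +0.039  +0.000  +0.000   +0.092  +0.053  +0.000  +0.000   +0.280  +0.069  +0.425  -0.156


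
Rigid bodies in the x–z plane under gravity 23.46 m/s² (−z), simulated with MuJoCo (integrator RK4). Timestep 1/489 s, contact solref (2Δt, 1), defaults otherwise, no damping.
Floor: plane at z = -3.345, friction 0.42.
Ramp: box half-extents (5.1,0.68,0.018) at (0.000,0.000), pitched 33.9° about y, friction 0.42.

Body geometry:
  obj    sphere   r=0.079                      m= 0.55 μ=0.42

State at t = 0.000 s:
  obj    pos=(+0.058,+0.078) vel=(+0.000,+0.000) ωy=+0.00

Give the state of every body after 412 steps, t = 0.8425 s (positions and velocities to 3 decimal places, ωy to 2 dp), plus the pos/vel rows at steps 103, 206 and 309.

State at t = 0.8425 s:
  obj    pos=(+2.812,-1.772) vel=(+6.536,-4.392) ωy=+99.67

Key-timestep trajectory:
   step    t(s)  obj.x    obj.z    obj.vx   obj.vz 
    103  0.2106   +0.230  -0.038  +1.634  -1.098
    206  0.4213   +0.746  -0.385  +3.268  -2.196
    309  0.6319   +1.607  -0.963  +4.902  -3.294
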